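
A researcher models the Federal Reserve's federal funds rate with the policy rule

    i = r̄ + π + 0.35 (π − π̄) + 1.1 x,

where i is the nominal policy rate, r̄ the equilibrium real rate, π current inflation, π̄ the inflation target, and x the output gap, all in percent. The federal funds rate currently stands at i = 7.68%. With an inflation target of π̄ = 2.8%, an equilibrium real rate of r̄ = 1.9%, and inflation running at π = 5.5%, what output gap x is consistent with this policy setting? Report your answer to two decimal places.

1.1 x = 7.68 − 1.9 − 5.5 − 0.35 × (5.5 − 2.8) = -0.665
x = -0.665 / 1.1 = -0.60

-0.60%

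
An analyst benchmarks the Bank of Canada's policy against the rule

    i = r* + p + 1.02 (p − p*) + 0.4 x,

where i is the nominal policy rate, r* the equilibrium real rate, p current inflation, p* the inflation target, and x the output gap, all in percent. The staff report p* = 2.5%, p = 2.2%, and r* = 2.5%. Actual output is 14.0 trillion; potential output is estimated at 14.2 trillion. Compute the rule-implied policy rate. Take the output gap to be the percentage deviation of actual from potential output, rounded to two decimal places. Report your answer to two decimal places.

Output gap = 100 × (14.0 − 14.2) / 14.2 = -1.41%.
i = 2.50 + 2.20 + 1.02 × (2.20 − 2.50) + 0.4 × (-1.41)
   = 2.50 + 2.2 − 0.306 − 0.564 = 3.83

3.83%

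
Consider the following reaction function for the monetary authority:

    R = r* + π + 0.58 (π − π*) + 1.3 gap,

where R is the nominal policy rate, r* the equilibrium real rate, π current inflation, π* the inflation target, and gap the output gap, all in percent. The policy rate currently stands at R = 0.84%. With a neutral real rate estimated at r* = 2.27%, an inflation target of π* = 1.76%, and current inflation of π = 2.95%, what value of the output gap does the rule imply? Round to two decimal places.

1.3 gap = 0.84 − 2.27 − 2.95 − 0.58 × (2.95 − 1.76) = -5.0702
gap = -5.0702 / 1.3 = -3.90

-3.90%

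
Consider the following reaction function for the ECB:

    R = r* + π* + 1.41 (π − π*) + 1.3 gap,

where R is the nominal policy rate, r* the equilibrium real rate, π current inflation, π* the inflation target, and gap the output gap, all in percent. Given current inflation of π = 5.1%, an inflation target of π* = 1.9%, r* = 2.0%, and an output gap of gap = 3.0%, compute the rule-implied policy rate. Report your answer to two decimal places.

R = 2.0 + 1.9 + 1.41 × (5.1 − 1.9) + 1.3 × 3.0
   = 2.0 + 1.9 + 4.512 + 3.9 = 12.31

12.31%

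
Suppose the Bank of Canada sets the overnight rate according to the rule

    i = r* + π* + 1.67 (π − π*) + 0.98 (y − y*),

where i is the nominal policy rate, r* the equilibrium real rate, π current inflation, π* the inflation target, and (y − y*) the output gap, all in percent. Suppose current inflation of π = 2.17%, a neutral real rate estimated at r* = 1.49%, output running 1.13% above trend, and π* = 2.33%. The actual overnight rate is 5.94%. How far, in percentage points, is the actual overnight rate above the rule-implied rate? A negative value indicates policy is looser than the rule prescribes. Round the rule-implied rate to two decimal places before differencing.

1.28 pp

Output 1.13% above potential → (y − y*) = 1.13.
i = 1.49 + 2.33 + 1.67 × (2.17 − 2.33) + 0.98 × 1.13
   = 1.49 + 2.33 − 0.2672 + 1.1074 = 4.66
Deviation = 5.94 − 4.66 = 1.28 pp.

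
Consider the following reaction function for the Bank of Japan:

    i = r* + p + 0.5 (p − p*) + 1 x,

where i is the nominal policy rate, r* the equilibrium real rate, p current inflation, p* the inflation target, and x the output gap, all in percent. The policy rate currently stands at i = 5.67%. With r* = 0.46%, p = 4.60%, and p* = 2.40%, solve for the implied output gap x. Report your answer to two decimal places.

-0.49%

1 x = 5.67 − 0.46 − 4.60 − 0.5 × (4.60 − 2.40) = -0.49
x = -0.49 / 1 = -0.49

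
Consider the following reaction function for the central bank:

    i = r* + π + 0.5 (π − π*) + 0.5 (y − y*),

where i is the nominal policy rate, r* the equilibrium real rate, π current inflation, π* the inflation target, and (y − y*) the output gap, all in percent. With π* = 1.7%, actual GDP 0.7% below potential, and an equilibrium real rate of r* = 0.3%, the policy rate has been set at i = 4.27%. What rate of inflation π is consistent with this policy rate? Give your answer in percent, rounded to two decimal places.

3.45%

Output 0.7% below potential → (y − y*) = -0.7.
Collecting π: i = r* + (1 + 0.5) π − 0.5 π* + 0.5 (y − y*)
1.5 π = 4.27 − 0.3 + 0.5 × 1.7 − 0.5 × (-0.7) = 5.17
π = 5.17 / 1.5 = 3.45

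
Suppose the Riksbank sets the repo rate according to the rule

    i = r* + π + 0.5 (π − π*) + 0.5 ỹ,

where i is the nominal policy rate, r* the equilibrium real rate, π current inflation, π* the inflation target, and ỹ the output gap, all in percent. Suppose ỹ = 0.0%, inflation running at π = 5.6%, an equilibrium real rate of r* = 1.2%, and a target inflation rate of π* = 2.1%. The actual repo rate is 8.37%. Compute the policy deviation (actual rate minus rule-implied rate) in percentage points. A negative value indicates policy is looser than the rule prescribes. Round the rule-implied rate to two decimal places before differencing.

i = 1.2 + 5.6 + 0.5 × (5.6 − 2.1) + 0.5 × 0.0
   = 1.2 + 5.6 + 1.75 + 0 = 8.55
Deviation = 8.37 − 8.55 = -0.18 pp.

-0.18 pp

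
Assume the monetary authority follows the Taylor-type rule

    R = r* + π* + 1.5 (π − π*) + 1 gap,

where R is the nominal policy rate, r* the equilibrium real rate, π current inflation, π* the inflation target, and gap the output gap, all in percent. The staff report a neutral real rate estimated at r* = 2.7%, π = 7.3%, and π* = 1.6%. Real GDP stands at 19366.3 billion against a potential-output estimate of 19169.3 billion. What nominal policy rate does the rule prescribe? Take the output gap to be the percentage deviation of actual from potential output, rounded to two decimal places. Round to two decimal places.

13.88%

Output gap = 100 × (19366.3 − 19169.3) / 19169.3 = 1.03%.
R = 2.70 + 1.60 + 1.5 × (7.30 − 1.60) + 1 × 1.03
   = 2.70 + 1.6 + 8.55 + 1.03 = 13.88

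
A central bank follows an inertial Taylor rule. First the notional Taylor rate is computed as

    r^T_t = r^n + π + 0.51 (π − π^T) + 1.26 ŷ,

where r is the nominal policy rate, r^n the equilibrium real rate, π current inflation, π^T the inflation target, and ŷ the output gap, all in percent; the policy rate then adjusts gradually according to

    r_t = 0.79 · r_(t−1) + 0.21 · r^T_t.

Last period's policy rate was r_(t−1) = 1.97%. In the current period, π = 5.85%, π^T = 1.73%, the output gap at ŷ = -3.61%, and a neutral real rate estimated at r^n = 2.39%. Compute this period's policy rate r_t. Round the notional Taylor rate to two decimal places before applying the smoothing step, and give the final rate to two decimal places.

2.77%

r^T_t = 2.39 + 5.85 + 0.51 × (5.85 − 1.73) + 1.26 × (-3.61)
   = 2.39 + 5.85 + 2.1012 − 4.5486 = 5.79
r_t = 0.79 × 1.97 + 0.21 × 5.79 = 1.5563 + 1.2159 = 2.77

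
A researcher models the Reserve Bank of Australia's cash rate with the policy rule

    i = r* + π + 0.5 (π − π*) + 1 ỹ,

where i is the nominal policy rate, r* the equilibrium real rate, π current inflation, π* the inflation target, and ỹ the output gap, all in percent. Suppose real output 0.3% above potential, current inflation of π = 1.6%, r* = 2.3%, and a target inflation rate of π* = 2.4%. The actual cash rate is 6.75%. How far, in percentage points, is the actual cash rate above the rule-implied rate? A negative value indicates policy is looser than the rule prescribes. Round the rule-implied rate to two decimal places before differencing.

Output 0.3% above potential → ỹ = 0.3.
i = 2.3 + 1.6 + 0.5 × (1.6 − 2.4) + 1 × 0.3
   = 2.3 + 1.6 − 0.4 + 0.3 = 3.80
Deviation = 6.75 − 3.80 = 2.95 pp.

2.95 pp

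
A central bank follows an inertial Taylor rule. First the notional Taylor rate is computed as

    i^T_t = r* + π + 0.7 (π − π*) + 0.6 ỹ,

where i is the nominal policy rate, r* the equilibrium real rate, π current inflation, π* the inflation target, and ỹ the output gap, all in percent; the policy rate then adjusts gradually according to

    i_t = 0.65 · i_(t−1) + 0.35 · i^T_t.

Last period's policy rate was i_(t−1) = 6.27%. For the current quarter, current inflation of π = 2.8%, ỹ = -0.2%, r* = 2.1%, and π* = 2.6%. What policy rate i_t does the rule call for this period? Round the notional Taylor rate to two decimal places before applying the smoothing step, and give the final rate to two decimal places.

i^T_t = 2.1 + 2.8 + 0.7 × (2.8 − 2.6) + 0.6 × (-0.2)
   = 2.1 + 2.8 + 0.14 − 0.12 = 4.92
i_t = 0.65 × 6.27 + 0.35 × 4.92 = 4.0755 + 1.722 = 5.80

5.80%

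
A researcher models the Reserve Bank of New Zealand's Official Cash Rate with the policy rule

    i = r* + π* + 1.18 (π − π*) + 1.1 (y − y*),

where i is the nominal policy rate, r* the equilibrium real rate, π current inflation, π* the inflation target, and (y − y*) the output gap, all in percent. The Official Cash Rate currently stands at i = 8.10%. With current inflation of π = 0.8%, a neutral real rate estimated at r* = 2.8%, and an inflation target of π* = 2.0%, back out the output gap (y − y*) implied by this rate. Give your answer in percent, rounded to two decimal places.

4.29%

1.1 (y − y*) = 8.10 − 2.8 − 2.0 − 1.18 × (0.8 − 2.0) = 4.716
(y − y*) = 4.716 / 1.1 = 4.29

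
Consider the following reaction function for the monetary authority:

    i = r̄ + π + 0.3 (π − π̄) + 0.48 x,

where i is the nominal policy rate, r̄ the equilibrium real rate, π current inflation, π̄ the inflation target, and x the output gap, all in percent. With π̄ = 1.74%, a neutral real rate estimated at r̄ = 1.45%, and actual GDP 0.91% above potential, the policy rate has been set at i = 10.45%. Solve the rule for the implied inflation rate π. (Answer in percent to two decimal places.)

Output 0.91% above potential → x = 0.91.
Collecting π: i = r̄ + (1 + 0.3) π − 0.3 π̄ + 0.48 x
1.3 π = 10.45 − 1.45 + 0.3 × 1.74 − 0.48 × 0.91 = 9.0852
π = 9.0852 / 1.3 = 6.99

6.99%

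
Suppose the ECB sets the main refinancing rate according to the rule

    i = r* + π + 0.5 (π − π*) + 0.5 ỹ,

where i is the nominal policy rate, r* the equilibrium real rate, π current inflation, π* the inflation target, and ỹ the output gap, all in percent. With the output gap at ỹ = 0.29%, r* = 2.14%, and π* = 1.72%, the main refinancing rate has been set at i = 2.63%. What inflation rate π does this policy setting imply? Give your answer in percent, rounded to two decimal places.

Collecting π: i = r* + (1 + 0.5) π − 0.5 π* + 0.5 ỹ
1.5 π = 2.63 − 2.14 + 0.5 × 1.72 − 0.5 × 0.29 = 1.205
π = 1.205 / 1.5 = 0.80

0.80%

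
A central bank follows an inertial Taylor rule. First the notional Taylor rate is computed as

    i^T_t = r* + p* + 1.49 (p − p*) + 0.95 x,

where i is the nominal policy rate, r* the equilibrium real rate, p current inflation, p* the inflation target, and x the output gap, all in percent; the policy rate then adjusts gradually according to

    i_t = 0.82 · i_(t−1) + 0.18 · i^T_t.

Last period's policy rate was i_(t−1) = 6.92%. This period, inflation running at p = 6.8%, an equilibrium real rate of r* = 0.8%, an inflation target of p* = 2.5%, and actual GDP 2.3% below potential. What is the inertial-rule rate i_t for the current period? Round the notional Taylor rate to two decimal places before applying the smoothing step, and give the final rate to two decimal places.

Output 2.3% below potential → x = -2.3.
i^T_t = 0.8 + 2.5 + 1.49 × (6.8 − 2.5) + 0.95 × (-2.3)
   = 0.8 + 2.5 + 6.407 − 2.185 = 7.52
i_t = 0.82 × 6.92 + 0.18 × 7.52 = 5.6744 + 1.3536 = 7.03

7.03%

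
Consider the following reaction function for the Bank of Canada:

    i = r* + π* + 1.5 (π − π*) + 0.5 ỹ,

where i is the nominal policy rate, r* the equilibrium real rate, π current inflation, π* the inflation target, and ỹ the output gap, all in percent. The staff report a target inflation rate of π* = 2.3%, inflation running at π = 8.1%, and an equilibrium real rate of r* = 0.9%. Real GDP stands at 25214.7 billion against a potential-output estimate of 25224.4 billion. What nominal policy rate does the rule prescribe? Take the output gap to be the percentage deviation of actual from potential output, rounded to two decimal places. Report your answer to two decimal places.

Output gap = 100 × (25214.7 − 25224.4) / 25224.4 = -0.04%.
i = 0.90 + 2.30 + 1.5 × (8.10 − 2.30) + 0.5 × (-0.04)
   = 0.90 + 2.3 + 8.7 − 0.02 = 11.88

11.88%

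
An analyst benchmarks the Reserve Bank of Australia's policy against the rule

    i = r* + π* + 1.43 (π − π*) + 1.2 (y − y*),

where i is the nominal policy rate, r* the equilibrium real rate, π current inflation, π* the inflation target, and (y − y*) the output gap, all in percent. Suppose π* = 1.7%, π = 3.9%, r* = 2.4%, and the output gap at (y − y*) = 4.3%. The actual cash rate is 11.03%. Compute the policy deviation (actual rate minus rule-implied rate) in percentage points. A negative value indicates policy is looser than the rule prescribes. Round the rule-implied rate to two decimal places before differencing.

i = 2.4 + 1.7 + 1.43 × (3.9 − 1.7) + 1.2 × 4.3
   = 2.4 + 1.7 + 3.146 + 5.16 = 12.41
Deviation = 11.03 − 12.41 = -1.38 pp.

-1.38 pp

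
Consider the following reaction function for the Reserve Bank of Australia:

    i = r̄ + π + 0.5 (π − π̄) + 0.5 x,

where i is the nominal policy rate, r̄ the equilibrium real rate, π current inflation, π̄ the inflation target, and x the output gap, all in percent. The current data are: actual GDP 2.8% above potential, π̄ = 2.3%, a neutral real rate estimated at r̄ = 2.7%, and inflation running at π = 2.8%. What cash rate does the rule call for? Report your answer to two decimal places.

Output 2.8% above potential → x = 2.8.
i = 2.7 + 2.8 + 0.5 × (2.8 − 2.3) + 0.5 × 2.8
   = 2.7 + 2.8 + 0.25 + 1.4 = 7.15

7.15%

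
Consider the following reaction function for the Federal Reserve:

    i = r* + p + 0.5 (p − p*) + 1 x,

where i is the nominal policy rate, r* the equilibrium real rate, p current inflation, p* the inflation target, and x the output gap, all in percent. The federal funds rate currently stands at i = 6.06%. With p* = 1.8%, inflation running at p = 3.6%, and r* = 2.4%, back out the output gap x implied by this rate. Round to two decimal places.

-0.84%

1 x = 6.06 − 2.4 − 3.6 − 0.5 × (3.6 − 1.8) = -0.84
x = -0.84 / 1 = -0.84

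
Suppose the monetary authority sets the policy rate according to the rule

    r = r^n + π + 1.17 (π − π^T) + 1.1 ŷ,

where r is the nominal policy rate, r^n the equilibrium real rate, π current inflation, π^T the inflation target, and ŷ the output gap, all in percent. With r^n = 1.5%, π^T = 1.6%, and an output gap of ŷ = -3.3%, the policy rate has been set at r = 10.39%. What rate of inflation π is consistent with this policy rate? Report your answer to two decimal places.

Collecting π: r = r^n + (1 + 1.17) π − 1.17 π^T + 1.1 ŷ
2.17 π = 10.39 − 1.5 + 1.17 × 1.6 − 1.1 × (-3.3) = 14.392
π = 14.392 / 2.17 = 6.63

6.63%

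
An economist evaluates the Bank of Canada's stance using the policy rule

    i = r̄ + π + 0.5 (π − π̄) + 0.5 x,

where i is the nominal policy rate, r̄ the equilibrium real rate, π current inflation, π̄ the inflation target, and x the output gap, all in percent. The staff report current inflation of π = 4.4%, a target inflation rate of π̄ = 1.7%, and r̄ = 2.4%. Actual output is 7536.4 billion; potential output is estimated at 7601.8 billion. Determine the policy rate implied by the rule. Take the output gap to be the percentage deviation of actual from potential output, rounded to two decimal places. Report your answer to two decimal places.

7.72%

Output gap = 100 × (7536.4 − 7601.8) / 7601.8 = -0.86%.
i = 2.40 + 4.40 + 0.5 × (4.40 − 1.70) + 0.5 × (-0.86)
   = 2.40 + 4.4 + 1.35 − 0.43 = 7.72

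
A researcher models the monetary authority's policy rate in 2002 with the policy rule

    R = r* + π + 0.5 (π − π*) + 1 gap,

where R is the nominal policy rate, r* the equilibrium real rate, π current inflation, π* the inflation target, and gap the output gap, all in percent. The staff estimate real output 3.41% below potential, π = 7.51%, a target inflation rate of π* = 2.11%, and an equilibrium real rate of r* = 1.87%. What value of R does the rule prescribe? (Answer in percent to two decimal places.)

8.67%

Output 3.41% below potential → gap = -3.41.
R = 1.87 + 7.51 + 0.5 × (7.51 − 2.11) + 1 × (-3.41)
   = 1.87 + 7.51 + 2.7 − 3.41 = 8.67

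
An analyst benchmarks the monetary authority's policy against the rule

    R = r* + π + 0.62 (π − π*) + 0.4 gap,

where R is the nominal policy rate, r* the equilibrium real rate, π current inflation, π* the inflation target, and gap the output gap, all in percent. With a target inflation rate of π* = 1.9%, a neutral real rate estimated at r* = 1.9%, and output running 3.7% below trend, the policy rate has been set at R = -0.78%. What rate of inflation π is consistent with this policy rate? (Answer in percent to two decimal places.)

Output 3.7% below potential → gap = -3.7.
Collecting π: R = r* + (1 + 0.62) π − 0.62 π* + 0.4 gap
1.62 π = -0.78 − 1.9 + 0.62 × 1.9 − 0.4 × (-3.7) = -0.022
π = -0.022 / 1.62 = -0.01

-0.01%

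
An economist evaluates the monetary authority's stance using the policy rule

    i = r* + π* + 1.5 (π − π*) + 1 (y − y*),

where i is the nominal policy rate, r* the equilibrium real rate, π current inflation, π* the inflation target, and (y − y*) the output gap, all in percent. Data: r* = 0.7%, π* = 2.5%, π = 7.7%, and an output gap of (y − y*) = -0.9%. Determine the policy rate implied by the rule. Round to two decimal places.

i = 0.7 + 2.5 + 1.5 × (7.7 − 2.5) + 1 × (-0.9)
   = 0.7 + 2.5 + 7.8 − 0.9 = 10.10

10.10%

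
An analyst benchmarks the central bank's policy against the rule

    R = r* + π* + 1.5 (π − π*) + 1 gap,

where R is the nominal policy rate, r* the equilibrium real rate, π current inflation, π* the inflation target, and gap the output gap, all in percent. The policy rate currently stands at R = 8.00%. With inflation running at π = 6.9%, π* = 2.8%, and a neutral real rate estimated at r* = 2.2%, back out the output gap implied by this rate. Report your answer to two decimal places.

-3.15%

1 gap = 8.00 − 2.2 − 2.8 − 1.5 × (6.9 − 2.8) = -3.15
gap = -3.15 / 1 = -3.15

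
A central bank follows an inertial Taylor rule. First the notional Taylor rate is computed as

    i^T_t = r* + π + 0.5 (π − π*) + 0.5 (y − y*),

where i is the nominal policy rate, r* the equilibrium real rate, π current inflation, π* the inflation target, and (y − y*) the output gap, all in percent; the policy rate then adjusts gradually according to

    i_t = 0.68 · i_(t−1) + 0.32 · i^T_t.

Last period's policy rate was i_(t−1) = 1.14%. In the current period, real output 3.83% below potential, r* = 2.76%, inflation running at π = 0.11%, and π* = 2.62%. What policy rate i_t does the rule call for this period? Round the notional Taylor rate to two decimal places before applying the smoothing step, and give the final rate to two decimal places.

Output 3.83% below potential → (y − y*) = -3.83.
i^T_t = 2.76 + 0.11 + 0.5 × (0.11 − 2.62) + 0.5 × (-3.83)
   = 2.76 + 0.11 − 1.255 − 1.915 = -0.30
i_t = 0.68 × 1.14 + 0.32 × (-0.30) = 0.7752 − 0.096 = 0.68

0.68%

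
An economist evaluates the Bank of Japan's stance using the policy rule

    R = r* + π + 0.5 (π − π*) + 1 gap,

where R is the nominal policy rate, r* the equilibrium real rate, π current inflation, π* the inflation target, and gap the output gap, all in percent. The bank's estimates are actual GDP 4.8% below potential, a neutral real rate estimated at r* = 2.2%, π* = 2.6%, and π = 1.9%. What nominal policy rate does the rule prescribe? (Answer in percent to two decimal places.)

-1.05%

Output 4.8% below potential → gap = -4.8.
R = 2.2 + 1.9 + 0.5 × (1.9 − 2.6) + 1 × (-4.8)
   = 2.2 + 1.9 − 0.35 − 4.8 = -1.05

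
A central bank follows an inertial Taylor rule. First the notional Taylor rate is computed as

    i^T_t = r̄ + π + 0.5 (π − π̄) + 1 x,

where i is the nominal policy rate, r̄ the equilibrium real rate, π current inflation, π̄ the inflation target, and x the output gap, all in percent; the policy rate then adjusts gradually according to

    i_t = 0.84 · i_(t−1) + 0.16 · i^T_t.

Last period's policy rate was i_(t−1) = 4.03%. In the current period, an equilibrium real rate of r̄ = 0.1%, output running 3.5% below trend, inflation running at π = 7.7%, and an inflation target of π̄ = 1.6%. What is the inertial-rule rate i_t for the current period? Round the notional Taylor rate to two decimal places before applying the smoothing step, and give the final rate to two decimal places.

4.56%

Output 3.5% below potential → x = -3.5.
i^T_t = 0.1 + 7.7 + 0.5 × (7.7 − 1.6) + 1 × (-3.5)
   = 0.1 + 7.7 + 3.05 − 3.5 = 7.35
i_t = 0.84 × 4.03 + 0.16 × 7.35 = 3.3852 + 1.176 = 4.56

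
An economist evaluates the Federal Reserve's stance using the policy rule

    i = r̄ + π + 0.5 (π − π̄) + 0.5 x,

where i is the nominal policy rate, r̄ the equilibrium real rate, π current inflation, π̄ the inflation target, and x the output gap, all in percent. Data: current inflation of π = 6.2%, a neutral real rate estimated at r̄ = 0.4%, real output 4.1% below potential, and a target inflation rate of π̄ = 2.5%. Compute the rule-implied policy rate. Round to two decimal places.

Output 4.1% below potential → x = -4.1.
i = 0.4 + 6.2 + 0.5 × (6.2 − 2.5) + 0.5 × (-4.1)
   = 0.4 + 6.2 + 1.85 − 2.05 = 6.40

6.40%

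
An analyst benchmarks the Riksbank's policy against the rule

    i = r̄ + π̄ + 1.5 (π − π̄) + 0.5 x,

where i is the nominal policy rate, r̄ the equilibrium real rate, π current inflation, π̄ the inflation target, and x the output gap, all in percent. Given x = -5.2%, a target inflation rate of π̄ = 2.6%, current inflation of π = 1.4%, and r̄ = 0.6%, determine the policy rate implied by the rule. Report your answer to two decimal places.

i = 0.6 + 2.6 + 1.5 × (1.4 − 2.6) + 0.5 × (-5.2)
   = 0.6 + 2.6 − 1.8 − 2.6 = -1.20

-1.20%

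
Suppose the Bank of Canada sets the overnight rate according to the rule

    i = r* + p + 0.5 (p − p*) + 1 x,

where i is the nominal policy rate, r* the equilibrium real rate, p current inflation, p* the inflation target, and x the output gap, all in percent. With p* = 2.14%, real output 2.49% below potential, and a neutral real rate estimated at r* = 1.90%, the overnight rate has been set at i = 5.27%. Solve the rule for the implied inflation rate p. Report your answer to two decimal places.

4.62%

Output 2.49% below potential → x = -2.49.
Collecting p: i = r* + (1 + 0.5) p − 0.5 p* + 1 x
1.5 p = 5.27 − 1.90 + 0.5 × 2.14 − 1 × (-2.49) = 6.93
p = 6.93 / 1.5 = 4.62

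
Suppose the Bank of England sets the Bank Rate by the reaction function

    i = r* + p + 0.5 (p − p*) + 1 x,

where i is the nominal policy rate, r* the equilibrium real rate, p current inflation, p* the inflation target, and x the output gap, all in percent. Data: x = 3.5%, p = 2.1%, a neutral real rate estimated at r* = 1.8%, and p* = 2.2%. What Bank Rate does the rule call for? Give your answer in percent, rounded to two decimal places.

7.35%

i = 1.8 + 2.1 + 0.5 × (2.1 − 2.2) + 1 × 3.5
   = 1.8 + 2.1 − 0.05 + 3.5 = 7.35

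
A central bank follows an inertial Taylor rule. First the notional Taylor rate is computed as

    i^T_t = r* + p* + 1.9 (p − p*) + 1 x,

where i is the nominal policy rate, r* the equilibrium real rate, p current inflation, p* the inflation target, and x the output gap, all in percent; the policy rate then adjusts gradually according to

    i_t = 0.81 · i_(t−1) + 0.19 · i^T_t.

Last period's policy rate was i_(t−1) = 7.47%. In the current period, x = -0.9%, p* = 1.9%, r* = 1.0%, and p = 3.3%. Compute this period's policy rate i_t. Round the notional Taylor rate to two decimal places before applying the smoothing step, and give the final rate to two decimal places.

6.94%

i^T_t = 1.0 + 1.9 + 1.9 × (3.3 − 1.9) + 1 × (-0.9)
   = 1.0 + 1.9 + 2.66 − 0.9 = 4.66
i_t = 0.81 × 7.47 + 0.19 × 4.66 = 6.0507 + 0.8854 = 6.94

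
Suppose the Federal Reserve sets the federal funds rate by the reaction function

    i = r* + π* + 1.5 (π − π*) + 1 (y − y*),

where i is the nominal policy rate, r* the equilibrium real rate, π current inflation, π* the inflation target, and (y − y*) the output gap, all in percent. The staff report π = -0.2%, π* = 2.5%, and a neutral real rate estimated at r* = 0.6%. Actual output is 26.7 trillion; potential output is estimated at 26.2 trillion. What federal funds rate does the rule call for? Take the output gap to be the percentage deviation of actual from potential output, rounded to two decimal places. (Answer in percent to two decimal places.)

Output gap = 100 × (26.7 − 26.2) / 26.2 = 1.91%.
i = 0.60 + 2.50 + 1.5 × (-0.20 − 2.50) + 1 × 1.91
   = 0.60 + 2.5 − 4.05 + 1.91 = 0.96

0.96%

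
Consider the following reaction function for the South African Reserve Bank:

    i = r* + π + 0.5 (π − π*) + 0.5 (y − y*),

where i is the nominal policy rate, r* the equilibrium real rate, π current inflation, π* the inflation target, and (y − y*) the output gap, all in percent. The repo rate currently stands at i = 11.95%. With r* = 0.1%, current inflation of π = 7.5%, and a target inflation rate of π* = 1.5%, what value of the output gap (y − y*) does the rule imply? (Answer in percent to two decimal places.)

0.5 (y − y*) = 11.95 − 0.1 − 7.5 − 0.5 × (7.5 − 1.5) = 1.35
(y − y*) = 1.35 / 0.5 = 2.70

2.70%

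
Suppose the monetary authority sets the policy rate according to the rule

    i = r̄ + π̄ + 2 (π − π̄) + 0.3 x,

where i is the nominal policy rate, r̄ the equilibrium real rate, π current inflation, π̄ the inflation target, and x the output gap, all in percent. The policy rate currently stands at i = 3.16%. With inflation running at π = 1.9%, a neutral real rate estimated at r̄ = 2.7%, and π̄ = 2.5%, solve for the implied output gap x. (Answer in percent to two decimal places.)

-2.80%

0.3 x = 3.16 − 2.7 − 2.5 − 2 × (1.9 − 2.5) = -0.84
x = -0.84 / 0.3 = -2.80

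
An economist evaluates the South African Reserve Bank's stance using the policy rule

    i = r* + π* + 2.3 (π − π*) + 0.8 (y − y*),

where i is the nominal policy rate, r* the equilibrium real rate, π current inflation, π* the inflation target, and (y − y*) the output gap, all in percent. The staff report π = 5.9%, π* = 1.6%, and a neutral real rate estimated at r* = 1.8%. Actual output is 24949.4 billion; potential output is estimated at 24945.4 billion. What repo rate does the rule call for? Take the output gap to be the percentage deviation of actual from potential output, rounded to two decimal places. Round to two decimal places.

13.31%

Output gap = 100 × (24949.4 − 24945.4) / 24945.4 = 0.02%.
i = 1.80 + 1.60 + 2.3 × (5.90 − 1.60) + 0.8 × 0.02
   = 1.80 + 1.6 + 9.89 + 0.016 = 13.31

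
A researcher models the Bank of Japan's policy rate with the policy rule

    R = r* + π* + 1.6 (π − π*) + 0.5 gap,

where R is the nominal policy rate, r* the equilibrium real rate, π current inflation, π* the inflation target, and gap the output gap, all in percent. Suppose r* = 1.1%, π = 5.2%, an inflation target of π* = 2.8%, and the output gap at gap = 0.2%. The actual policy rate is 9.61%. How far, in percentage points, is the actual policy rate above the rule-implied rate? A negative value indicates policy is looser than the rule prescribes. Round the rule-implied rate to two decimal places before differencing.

R = 1.1 + 2.8 + 1.6 × (5.2 − 2.8) + 0.5 × 0.2
   = 1.1 + 2.8 + 3.84 + 0.1 = 7.84
Deviation = 9.61 − 7.84 = 1.77 pp.

1.77 pp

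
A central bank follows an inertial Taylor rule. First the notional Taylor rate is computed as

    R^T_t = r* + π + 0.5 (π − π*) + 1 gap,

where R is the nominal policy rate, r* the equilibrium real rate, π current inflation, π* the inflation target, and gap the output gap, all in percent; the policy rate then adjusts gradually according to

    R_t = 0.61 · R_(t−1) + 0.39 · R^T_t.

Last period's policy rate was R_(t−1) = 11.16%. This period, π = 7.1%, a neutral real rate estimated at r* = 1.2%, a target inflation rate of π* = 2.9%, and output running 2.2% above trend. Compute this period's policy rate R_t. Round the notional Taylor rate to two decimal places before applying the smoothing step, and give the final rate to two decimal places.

Output 2.2% above potential → gap = 2.2.
R^T_t = 1.2 + 7.1 + 0.5 × (7.1 − 2.9) + 1 × 2.2
   = 1.2 + 7.1 + 2.1 + 2.2 = 12.60
R_t = 0.61 × 11.16 + 0.39 × 12.60 = 6.8076 + 4.914 = 11.72

11.72%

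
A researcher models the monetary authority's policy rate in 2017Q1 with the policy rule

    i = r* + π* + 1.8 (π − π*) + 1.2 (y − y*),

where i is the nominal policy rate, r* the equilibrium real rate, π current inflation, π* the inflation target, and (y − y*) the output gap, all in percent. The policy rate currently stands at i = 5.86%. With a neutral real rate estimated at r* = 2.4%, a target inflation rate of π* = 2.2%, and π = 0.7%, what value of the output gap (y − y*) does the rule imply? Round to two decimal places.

3.30%

1.2 (y − y*) = 5.86 − 2.4 − 2.2 − 1.8 × (0.7 − 2.2) = 3.96
(y − y*) = 3.96 / 1.2 = 3.30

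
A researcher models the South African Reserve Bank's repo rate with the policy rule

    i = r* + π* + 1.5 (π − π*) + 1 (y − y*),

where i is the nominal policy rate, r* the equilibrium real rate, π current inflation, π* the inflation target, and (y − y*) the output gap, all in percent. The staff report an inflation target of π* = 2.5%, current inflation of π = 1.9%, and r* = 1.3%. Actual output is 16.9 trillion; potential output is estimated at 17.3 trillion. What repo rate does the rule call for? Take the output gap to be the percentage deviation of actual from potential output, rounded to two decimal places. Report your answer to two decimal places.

Output gap = 100 × (16.9 − 17.3) / 17.3 = -2.31%.
i = 1.30 + 2.50 + 1.5 × (1.90 − 2.50) + 1 × (-2.31)
   = 1.30 + 2.5 − 0.9 − 2.31 = 0.59

0.59%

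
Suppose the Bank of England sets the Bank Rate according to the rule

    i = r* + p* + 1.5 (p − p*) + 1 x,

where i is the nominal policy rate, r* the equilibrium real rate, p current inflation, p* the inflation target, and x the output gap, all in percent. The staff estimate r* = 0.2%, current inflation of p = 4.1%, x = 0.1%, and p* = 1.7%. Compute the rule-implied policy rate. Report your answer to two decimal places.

i = 0.2 + 1.7 + 1.5 × (4.1 − 1.7) + 1 × 0.1
   = 0.2 + 1.7 + 3.6 + 0.1 = 5.60

5.60%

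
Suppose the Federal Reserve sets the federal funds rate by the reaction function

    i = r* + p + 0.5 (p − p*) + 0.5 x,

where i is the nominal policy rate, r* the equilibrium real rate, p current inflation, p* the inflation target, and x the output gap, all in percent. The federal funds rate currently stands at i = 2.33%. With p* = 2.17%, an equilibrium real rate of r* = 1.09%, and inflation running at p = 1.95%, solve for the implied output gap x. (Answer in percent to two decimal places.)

-1.20%

0.5 x = 2.33 − 1.09 − 1.95 − 0.5 × (1.95 − 2.17) = -0.6
x = -0.6 / 0.5 = -1.20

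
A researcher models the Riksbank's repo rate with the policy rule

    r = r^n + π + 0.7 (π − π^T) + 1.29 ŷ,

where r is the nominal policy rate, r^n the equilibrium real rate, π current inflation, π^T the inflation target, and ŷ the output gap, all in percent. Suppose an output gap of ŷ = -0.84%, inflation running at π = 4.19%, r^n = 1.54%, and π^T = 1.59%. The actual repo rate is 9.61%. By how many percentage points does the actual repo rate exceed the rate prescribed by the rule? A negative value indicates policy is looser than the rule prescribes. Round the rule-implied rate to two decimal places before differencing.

r = 1.54 + 4.19 + 0.7 × (4.19 − 1.59) + 1.29 × (-0.84)
   = 1.54 + 4.19 + 1.82 − 1.0836 = 6.47
Deviation = 9.61 − 6.47 = 3.14 pp.

3.14 pp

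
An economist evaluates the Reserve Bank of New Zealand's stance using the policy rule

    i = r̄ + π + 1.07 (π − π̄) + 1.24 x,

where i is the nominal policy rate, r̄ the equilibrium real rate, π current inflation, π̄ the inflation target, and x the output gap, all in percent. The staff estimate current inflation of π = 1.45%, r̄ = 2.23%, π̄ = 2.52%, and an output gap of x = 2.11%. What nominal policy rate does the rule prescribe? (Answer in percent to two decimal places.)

i = 2.23 + 1.45 + 1.07 × (1.45 − 2.52) + 1.24 × 2.11
   = 2.23 + 1.45 − 1.1449 + 2.6164 = 5.15

5.15%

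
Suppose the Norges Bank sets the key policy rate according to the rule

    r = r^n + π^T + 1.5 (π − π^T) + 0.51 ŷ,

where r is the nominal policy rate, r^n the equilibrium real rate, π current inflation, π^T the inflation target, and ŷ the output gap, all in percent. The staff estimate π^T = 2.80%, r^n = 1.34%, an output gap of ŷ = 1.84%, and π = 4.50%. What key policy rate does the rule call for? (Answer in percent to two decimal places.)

7.63%

r = 1.34 + 2.80 + 1.5 × (4.50 − 2.80) + 0.51 × 1.84
   = 1.34 + 2.8 + 2.55 + 0.9384 = 7.63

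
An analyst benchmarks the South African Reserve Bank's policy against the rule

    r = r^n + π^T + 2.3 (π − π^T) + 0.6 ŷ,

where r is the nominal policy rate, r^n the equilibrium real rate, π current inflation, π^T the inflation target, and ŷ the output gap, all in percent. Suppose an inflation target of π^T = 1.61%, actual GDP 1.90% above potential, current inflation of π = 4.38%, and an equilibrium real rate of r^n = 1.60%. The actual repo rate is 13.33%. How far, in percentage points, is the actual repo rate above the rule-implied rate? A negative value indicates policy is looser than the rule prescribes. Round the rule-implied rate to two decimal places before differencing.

Output 1.90% above potential → ŷ = 1.90.
r = 1.60 + 1.61 + 2.3 × (4.38 − 1.61) + 0.6 × 1.90
   = 1.60 + 1.61 + 6.371 + 1.14 = 10.72
Deviation = 13.33 − 10.72 = 2.61 pp.

2.61 pp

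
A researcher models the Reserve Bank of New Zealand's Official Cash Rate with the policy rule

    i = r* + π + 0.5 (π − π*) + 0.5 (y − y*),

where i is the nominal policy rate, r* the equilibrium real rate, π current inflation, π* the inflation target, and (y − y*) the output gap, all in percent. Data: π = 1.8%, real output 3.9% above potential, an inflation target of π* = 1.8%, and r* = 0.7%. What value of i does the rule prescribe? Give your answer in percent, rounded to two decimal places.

4.45%

Output 3.9% above potential → (y − y*) = 3.9.
i = 0.7 + 1.8 + 0.5 × (1.8 − 1.8) + 0.5 × 3.9
   = 0.7 + 1.8 + 0 + 1.95 = 4.45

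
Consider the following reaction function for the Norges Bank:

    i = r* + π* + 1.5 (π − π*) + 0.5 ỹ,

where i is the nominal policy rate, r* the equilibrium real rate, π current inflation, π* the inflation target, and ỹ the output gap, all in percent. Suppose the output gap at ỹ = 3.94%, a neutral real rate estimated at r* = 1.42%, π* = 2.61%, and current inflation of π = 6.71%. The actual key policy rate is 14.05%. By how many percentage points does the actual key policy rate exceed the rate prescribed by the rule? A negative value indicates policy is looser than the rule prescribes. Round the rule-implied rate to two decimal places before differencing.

i = 1.42 + 2.61 + 1.5 × (6.71 − 2.61) + 0.5 × 3.94
   = 1.42 + 2.61 + 6.15 + 1.97 = 12.15
Deviation = 14.05 − 12.15 = 1.90 pp.

1.90 pp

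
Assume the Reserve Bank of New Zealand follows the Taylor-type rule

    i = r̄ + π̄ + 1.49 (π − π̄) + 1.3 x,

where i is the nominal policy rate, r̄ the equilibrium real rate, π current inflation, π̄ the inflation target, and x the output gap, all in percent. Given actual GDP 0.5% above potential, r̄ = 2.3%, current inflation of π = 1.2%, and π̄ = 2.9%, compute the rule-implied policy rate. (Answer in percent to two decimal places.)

3.32%

Output 0.5% above potential → x = 0.5.
i = 2.3 + 2.9 + 1.49 × (1.2 − 2.9) + 1.3 × 0.5
   = 2.3 + 2.9 − 2.533 + 0.65 = 3.32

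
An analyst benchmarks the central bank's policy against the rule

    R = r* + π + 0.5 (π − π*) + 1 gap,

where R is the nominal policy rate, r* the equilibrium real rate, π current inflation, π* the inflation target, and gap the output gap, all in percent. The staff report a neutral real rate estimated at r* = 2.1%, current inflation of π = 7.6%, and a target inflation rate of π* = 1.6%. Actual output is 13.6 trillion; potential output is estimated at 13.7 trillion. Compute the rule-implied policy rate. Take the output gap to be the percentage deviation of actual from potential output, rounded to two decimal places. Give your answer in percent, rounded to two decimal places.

11.97%

Output gap = 100 × (13.6 − 13.7) / 13.7 = -0.73%.
R = 2.10 + 7.60 + 0.5 × (7.60 − 1.60) + 1 × (-0.73)
   = 2.10 + 7.6 + 3 − 0.73 = 11.97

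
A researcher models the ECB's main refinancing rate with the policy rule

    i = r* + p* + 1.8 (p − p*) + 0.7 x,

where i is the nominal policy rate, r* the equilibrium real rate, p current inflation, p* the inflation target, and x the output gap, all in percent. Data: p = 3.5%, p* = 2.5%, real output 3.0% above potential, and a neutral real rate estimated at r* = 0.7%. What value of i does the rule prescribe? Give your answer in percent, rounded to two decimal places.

7.10%

Output 3.0% above potential → x = 3.0.
i = 0.7 + 2.5 + 1.8 × (3.5 − 2.5) + 0.7 × 3.0
   = 0.7 + 2.5 + 1.8 + 2.1 = 7.10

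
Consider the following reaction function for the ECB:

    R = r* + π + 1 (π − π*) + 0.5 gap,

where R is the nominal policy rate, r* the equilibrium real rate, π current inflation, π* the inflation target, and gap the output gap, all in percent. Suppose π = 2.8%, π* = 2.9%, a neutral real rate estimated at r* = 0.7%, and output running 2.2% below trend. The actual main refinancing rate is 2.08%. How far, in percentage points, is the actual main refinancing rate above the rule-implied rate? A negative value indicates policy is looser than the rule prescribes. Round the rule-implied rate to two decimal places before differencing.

-0.22 pp

Output 2.2% below potential → gap = -2.2.
R = 0.7 + 2.8 + 1 × (2.8 − 2.9) + 0.5 × (-2.2)
   = 0.7 + 2.8 − 0.1 − 1.1 = 2.30
Deviation = 2.08 − 2.30 = -0.22 pp.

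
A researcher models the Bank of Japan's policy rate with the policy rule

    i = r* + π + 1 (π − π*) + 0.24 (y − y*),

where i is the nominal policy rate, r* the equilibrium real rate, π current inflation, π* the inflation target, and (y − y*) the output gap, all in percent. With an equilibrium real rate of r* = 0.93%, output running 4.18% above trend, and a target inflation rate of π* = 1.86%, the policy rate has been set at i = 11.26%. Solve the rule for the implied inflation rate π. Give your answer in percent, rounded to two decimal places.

5.59%

Output 4.18% above potential → (y − y*) = 4.18.
Collecting π: i = r* + (1 + 1) π − 1 π* + 0.24 (y − y*)
2 π = 11.26 − 0.93 + 1 × 1.86 − 0.24 × 4.18 = 11.1868
π = 11.1868 / 2 = 5.59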